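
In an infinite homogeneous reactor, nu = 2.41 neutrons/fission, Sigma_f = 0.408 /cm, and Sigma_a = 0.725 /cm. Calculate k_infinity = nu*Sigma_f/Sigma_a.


k_inf = nu * Sigma_f / Sigma_a
k_inf = 2.41 * 0.408 / 0.725
k_inf = 1.3562

1.3562


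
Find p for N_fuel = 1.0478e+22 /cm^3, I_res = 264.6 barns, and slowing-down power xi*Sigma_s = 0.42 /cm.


p = exp(-N * I * 1e-24 / (xi*Sigma_s))
p = exp(-1.0478e+22 * 264.6 * 1e-24 / 0.42)
p = 0.0013588

0.0013588


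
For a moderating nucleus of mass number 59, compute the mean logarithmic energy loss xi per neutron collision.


xi = 1 + (A-1)^2/(2A) * ln((A-1)/(A+1))
xi = 1 + (59-1)^2/(2*59) * ln((59-1)/(59 +1))
xi = 0.033518

0.033518


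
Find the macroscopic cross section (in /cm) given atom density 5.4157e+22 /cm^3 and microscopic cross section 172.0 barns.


Sigma = N * sigma_barns * 1e-24
Sigma = 5.4157e+22 * 172.0 * 1e-24
Sigma = 9.3150 /cm

9.3150


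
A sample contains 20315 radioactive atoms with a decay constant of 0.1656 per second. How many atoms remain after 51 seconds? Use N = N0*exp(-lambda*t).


N = N0 * exp(-lambda * t)
N = 20315 * exp(-0.1656 * 51)
N = 4.3645

4.3645


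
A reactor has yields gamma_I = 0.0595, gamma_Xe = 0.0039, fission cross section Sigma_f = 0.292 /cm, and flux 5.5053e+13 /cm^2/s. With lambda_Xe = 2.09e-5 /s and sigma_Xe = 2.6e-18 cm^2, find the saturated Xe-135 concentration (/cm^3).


Xe_eq = (gamma_I + gamma_Xe) * Sigma_f * phi / (lambda_Xe + sigma_Xe * phi)
Numerator = (0.0595 + 0.0039) * 0.292 * 5.5053e+13 = 1.019185e+12
Denominator = 2.09e-5 + 2.6e-18 * 5.5053e+13 = 1.640378e-04
Xe_eq = 1.019185e+12 / 1.640378e-04 = 6.2131e+15 /cm^3

6.2131e+15


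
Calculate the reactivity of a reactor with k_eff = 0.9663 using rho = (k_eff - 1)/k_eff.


rho = (k_eff - 1) / k_eff
rho = (0.9663 - 1) / 0.9663
rho = -0.034875

-0.034875


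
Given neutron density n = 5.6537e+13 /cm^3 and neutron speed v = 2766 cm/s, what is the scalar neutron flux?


phi = n * v
phi = 5.6537e+13 * 2766
phi = 1.5638e+17 /cm^2/s

1.5638e+17


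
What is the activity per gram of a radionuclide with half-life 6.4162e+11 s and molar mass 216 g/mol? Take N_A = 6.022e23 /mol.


lambda = ln(2) / t_half = ln(2) / 6.4162e+11 = 1.080308e-12 /s
SA = lambda * N_A / M
SA = 1.080308e-12 * 6.022e23 / 216
SA = 3.0119e+09 Bq/g

3.0119e+09


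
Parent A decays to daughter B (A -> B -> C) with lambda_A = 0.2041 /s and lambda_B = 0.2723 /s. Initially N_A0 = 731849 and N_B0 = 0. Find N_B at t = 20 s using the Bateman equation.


N_B(t) = lambda_A * N_A0 / (lambda_B - lambda_A) * [exp(-lambda_A*t) - exp(-lambda_B*t)]
exp(-0.2041*20) = 0.01687368; exp(-0.2723*20) = 0.004313524
N_B = 0.2041 * 731849 / (0.2723 - 0.2041) * (0.01687368 - 0.004313524)
N_B = 27509

27509


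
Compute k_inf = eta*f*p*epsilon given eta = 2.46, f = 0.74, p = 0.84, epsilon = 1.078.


k_inf = eta * f * p * epsilon
k_inf = 2.46 * 0.74 * 0.84 * 1.078
k_inf = 1.6484

1.6484


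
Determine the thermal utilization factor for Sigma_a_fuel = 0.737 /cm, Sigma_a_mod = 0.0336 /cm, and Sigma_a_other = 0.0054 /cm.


f = Sigma_a_fuel / (Sigma_a_fuel + Sigma_a_mod + Sigma_a_other)
f = 0.737 / (0.737 + 0.0336 + 0.0054)
f = 0.94974

0.94974


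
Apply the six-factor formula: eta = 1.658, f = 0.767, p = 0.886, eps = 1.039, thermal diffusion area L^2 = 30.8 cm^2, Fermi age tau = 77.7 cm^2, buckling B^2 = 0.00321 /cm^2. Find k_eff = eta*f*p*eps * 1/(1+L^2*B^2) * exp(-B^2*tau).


k_inf = eta*f*p*eps = 1.658*0.767*0.886*1.039 = 1.170656
P_TNL = 1/(1 + L^2*B^2) = 1/(1 + 30.8*0.00321) = 0.9100274
P_FNL = exp(-B^2*tau) = exp(-0.00321*77.7) = 0.7792550
k_eff = k_inf * P_TNL * P_FNL = 1.170656 * 0.9100274 * 0.7792550
k_eff = 0.83016

0.83016


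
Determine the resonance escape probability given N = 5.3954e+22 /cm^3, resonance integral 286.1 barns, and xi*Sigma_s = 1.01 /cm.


p = exp(-N * I * 1e-24 / (xi*Sigma_s))
p = exp(-5.3954e+22 * 286.1 * 1e-24 / 1.01)
p = 2.3041e-07

2.3041e-07


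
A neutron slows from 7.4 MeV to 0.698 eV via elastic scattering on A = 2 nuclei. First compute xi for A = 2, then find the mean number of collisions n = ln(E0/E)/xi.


xi = 1 + (A-1)^2/(2A)*ln((A-1)/(A+1)) = 0.7253469 (for A = 2)
n = ln(E0/E) / xi
n = ln(7.4e6 / 0.698) / 0.7253469
n = ln(1.060172e+07) / 0.7253469 = 22.302

22.302


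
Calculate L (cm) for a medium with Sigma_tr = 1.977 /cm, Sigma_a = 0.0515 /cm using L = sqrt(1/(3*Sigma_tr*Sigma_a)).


D = 1 / (3 * Sigma_tr) = 1 / (3 * 1.977) = 0.1686056 cm
L = sqrt(D / Sigma_a)
L = sqrt(0.1686056 / 0.0515)
L = 1.8094 cm

1.8094


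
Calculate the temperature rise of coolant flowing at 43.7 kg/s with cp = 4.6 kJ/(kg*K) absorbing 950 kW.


dT = Q / (m_dot * cp)
dT = 950 / (43.7 * 4.6)
dT = 4.7259 C

4.7259


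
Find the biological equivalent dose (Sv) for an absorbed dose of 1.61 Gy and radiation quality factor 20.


H = D * Q
H = 1.61 * 20
H = 32.200 Sv

32.200


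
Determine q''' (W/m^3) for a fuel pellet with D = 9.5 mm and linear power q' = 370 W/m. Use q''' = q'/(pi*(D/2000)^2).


r = D / 2 / 1000 = 9.5 / 2 / 1000 = 0.00475 m
q''' = q' / (pi * r^2)
q''' = 370 / (pi * 0.00475^2)
q''' = 5.2199e+06 W/m^3

5.2199e+06


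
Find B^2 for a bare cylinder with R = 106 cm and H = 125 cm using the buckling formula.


B^2 = (2.405/R)^2 + (pi/H)^2
B^2 = (2.405/106)^2 + (pi/125)^2
B^2 = 0.0011464 /cm^2

0.0011464


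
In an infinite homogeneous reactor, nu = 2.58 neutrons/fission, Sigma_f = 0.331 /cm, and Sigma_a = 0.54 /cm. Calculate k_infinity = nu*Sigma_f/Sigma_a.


k_inf = nu * Sigma_f / Sigma_a
k_inf = 2.58 * 0.331 / 0.54
k_inf = 1.5814

1.5814


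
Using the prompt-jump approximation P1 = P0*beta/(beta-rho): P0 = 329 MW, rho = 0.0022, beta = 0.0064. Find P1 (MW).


P1/P0 = beta / (beta - rho)
P1/P0 = 0.0064 / (0.0064 - 0.0022) = 1.523810
P1 = 329 * 1.523810 = 501.33 MW

501.33


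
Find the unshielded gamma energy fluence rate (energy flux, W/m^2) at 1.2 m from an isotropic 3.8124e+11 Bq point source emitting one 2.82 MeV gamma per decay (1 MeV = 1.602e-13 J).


psi = A * E * 1.602e-13 / (4*pi*r^2)
psi = 3.8124e+11 * 2.82 * 1.602e-13 / (4*pi*1.2^2)
psi = 0.0095178 W/m^2

0.0095178


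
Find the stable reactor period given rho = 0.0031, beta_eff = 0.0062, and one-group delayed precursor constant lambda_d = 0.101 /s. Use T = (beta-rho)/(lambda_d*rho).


T = (beta - rho) / (lambda_d * rho)
T = (0.0062 - 0.0031) / (0.101 * 0.0031)
T = 9.9010 s

9.9010


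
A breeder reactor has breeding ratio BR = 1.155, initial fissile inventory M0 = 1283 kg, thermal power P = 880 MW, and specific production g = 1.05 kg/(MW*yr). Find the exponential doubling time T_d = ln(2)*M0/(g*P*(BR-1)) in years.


Breeding gain G = BR - 1 = 1.155 - 1 = 0.155
Fissile production rate = g * P * G = 1.05 * 880 * 0.155 = 143.22 kg/yr
T_d = ln(2) * M0 / (g * P * G)
T_d = ln(2) * 1283 / 143.22 = 6.2094 yr

6.2094


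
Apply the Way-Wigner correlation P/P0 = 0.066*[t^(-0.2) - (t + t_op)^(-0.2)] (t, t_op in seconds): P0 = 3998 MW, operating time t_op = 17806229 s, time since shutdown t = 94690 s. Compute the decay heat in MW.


P/P0 = 0.066 * [t^(-0.2) - (t + t_op)^(-0.2)]
P/P0 = 0.066 * [94690^(-0.2) - (94690 + 17806229)^(-0.2)]
P/P0 = 0.066 * [0.1010972 - 0.03543439] = 0.004333745
P = 3998 * 0.004333745 = 17.326 MW

17.326


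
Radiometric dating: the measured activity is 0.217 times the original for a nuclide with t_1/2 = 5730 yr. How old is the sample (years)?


lambda = ln(2) / t_half = ln(2) / 5730 = 1.209681e-04 /yr
t = -ln(A/A0) / lambda
t = -ln(0.217) / 1.209681e-04
t = 12630 yr

12630


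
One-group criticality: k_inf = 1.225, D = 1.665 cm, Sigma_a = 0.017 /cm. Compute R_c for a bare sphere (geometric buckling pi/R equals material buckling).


L^2 = D / Sigma_a = 1.665 / 0.017 = 97.94118 cm^2
B_m^2 = (k_inf - 1) / L^2 = (1.225 - 1) / 97.94118 = 0.002297297 /cm^2
For a bare sphere: B_g = pi/R, so R_c = pi / sqrt(B_m^2)
R_c = pi / sqrt(0.002297297) = 65.545 cm

65.545


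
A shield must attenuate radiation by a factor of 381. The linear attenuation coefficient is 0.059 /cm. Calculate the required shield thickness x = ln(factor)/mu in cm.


x = ln(factor) / mu
x = ln(381) / 0.059
x = 100.73 cm

100.73


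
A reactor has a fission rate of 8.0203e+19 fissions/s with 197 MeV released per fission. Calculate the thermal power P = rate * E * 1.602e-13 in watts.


P = fission_rate * E_MeV * 1.602e-13
P = 8.0203e+19 * 197 * 1.602e-13
P = 2.5312e+09 W

2.5312e+09


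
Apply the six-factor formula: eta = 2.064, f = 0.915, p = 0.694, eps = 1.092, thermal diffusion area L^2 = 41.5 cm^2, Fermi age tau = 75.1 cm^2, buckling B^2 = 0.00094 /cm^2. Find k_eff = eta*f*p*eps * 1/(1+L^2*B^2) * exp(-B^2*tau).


k_inf = eta*f*p*eps = 2.064*0.915*0.694*1.092 = 1.431241
P_TNL = 1/(1 + L^2*B^2) = 1/(1 + 41.5*0.00094) = 0.9624546
P_FNL = exp(-B^2*tau) = exp(-0.00094*75.1) = 0.9318401
k_eff = k_inf * P_TNL * P_FNL = 1.431241 * 0.9624546 * 0.9318401
k_eff = 1.2836

1.2836


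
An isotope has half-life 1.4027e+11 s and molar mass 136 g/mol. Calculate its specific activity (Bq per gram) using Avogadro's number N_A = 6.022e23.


lambda = ln(2) / t_half = ln(2) / 1.4027e+11 = 4.941521e-12 /s
SA = lambda * N_A / M
SA = 4.941521e-12 * 6.022e23 / 136
SA = 2.1881e+10 Bq/g

2.1881e+10


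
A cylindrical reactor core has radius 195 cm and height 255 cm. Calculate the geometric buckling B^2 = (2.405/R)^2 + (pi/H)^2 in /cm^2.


B^2 = (2.405/R)^2 + (pi/H)^2
B^2 = (2.405/195)^2 + (pi/255)^2
B^2 = 3.0389e-04 /cm^2

3.0389e-04


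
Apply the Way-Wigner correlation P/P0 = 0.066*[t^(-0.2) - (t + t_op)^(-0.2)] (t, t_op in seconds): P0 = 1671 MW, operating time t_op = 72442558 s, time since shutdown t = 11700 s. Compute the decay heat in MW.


P/P0 = 0.066 * [t^(-0.2) - (t + t_op)^(-0.2)]
P/P0 = 0.066 * [11700^(-0.2) - (11700 + 72442558)^(-0.2)]
P/P0 = 0.066 * [0.1535900 - 0.02679089] = 0.008368741
P = 1671 * 0.008368741 = 13.984 MW

13.984


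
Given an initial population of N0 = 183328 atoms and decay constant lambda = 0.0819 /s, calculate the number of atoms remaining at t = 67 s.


N = N0 * exp(-lambda * t)
N = 183328 * exp(-0.0819 * 67)
N = 758.80

758.80


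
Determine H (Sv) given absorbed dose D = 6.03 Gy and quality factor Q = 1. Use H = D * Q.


H = D * Q
H = 6.03 * 1
H = 6.0300 Sv

6.0300


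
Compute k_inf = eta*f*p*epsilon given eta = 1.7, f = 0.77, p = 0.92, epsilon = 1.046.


k_inf = eta * f * p * epsilon
k_inf = 1.7 * 0.77 * 0.92 * 1.046
k_inf = 1.2597

1.2597


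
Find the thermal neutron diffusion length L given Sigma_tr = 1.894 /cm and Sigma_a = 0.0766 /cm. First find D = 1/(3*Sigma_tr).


D = 1 / (3 * Sigma_tr) = 1 / (3 * 1.894) = 0.1759944 cm
L = sqrt(D / Sigma_a)
L = sqrt(0.1759944 / 0.0766)
L = 1.5158 cm

1.5158


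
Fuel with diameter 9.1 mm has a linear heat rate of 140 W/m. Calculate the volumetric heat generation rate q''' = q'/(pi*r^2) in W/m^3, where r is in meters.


r = D / 2 / 1000 = 9.1 / 2 / 1000 = 0.00455 m
q''' = q' / (pi * r^2)
q''' = 140 / (pi * 0.00455^2)
q''' = 2.1526e+06 W/m^3

2.1526e+06


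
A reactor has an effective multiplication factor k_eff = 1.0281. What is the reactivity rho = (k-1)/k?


rho = (k_eff - 1) / k_eff
rho = (1.0281 - 1) / 1.0281
rho = 0.027332

0.027332


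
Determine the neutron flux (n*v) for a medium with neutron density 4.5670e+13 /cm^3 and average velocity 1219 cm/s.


phi = n * v
phi = 4.5670e+13 * 1219
phi = 5.5672e+16 /cm^2/s

5.5672e+16


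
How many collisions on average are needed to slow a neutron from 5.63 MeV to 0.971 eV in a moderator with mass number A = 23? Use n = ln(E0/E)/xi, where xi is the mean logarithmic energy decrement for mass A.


xi = 1 + (A-1)^2/(2A)*ln((A-1)/(A+1)) = 0.08448899 (for A = 23)
n = ln(E0/E) / xi
n = ln(5.63e6 / 0.971) / 0.08448899
n = ln(5.798146e+06) / 0.08448899 = 184.32

184.32


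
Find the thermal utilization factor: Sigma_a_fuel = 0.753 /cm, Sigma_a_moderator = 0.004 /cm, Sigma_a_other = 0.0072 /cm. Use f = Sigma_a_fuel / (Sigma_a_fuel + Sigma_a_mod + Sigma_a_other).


f = Sigma_a_fuel / (Sigma_a_fuel + Sigma_a_mod + Sigma_a_other)
f = 0.753 / (0.753 + 0.004 + 0.0072)
f = 0.98534

0.98534


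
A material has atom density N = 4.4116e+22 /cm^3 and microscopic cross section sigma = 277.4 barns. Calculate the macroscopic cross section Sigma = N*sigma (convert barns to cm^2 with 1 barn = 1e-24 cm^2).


Sigma = N * sigma_barns * 1e-24
Sigma = 4.4116e+22 * 277.4 * 1e-24
Sigma = 12.238 /cm

12.238


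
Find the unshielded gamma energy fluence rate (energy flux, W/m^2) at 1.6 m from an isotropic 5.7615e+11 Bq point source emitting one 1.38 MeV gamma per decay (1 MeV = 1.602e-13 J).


psi = A * E * 1.602e-13 / (4*pi*r^2)
psi = 5.7615e+11 * 1.38 * 1.602e-13 / (4*pi*1.6^2)
psi = 0.0039594 W/m^2

0.0039594


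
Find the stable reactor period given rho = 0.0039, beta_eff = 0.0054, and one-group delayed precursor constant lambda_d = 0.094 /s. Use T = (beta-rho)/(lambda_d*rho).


T = (beta - rho) / (lambda_d * rho)
T = (0.0054 - 0.0039) / (0.094 * 0.0039)
T = 4.0917 s

4.0917


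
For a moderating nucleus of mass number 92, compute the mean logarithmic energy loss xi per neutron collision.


xi = 1 + (A-1)^2/(2A) * ln((A-1)/(A+1))
xi = 1 + (92-1)^2/(2*92) * ln((92-1)/(92 +1))
xi = 0.021582

0.021582


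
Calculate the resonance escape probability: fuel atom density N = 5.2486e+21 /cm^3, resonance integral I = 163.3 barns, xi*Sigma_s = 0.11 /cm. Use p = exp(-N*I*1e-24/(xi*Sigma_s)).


p = exp(-N * I * 1e-24 / (xi*Sigma_s))
p = exp(-5.2486e+21 * 163.3 * 1e-24 / 0.11)
p = 4.1311e-04

4.1311e-04


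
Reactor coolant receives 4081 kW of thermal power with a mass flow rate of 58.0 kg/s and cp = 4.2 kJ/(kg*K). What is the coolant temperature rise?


dT = Q / (m_dot * cp)
dT = 4081 / (58.0 * 4.2)
dT = 16.753 C

16.753


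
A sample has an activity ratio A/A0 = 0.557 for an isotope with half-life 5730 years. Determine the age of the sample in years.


lambda = ln(2) / t_half = ln(2) / 5730 = 1.209681e-04 /yr
t = -ln(A/A0) / lambda
t = -ln(0.557) / 1.209681e-04
t = 4837.6 yr

4837.6


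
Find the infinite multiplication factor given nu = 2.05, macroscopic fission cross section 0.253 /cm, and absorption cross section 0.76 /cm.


k_inf = nu * Sigma_f / Sigma_a
k_inf = 2.05 * 0.253 / 0.76
k_inf = 0.68243

0.68243


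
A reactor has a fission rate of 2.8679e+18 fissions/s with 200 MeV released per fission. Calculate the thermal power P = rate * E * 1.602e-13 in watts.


P = fission_rate * E_MeV * 1.602e-13
P = 2.8679e+18 * 200 * 1.602e-13
P = 9.1888e+07 W

9.1888e+07


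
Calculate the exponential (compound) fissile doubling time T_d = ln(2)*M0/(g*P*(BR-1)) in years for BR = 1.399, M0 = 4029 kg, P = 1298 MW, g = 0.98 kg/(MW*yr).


Breeding gain G = BR - 1 = 1.399 - 1 = 0.399
Fissile production rate = g * P * G = 0.98 * 1298 * 0.399 = 507.54396 kg/yr
T_d = ln(2) * M0 / (g * P * G)
T_d = ln(2) * 4029 / 507.54396 = 5.5024 yr

5.5024


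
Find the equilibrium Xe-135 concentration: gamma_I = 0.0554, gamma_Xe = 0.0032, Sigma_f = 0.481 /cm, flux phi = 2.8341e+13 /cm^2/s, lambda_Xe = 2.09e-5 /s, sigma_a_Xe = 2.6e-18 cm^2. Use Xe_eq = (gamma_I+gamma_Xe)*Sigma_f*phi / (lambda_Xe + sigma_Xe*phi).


Xe_eq = (gamma_I + gamma_Xe) * Sigma_f * phi / (lambda_Xe + sigma_Xe * phi)
Numerator = (0.0554 + 0.0032) * 0.481 * 2.8341e+13 = 7.988364e+11
Denominator = 2.09e-5 + 2.6e-18 * 2.8341e+13 = 9.458660e-05
Xe_eq = 7.988364e+11 / 9.458660e-05 = 8.4456e+15 /cm^3

8.4456e+15


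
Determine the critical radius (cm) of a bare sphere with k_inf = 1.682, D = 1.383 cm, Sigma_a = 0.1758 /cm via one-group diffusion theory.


L^2 = D / Sigma_a = 1.383 / 0.1758 = 7.866894 cm^2
B_m^2 = (k_inf - 1) / L^2 = (1.682 - 1) / 7.866894 = 0.08669241 /cm^2
For a bare sphere: B_g = pi/R, so R_c = pi / sqrt(B_m^2)
R_c = pi / sqrt(0.08669241) = 10.670 cm

10.670


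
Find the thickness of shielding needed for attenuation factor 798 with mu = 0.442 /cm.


x = ln(factor) / mu
x = ln(798) / 0.442
x = 15.118 cm

15.118


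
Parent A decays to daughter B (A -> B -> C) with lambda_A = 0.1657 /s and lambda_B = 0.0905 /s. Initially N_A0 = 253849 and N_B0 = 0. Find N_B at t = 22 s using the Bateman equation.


N_B(t) = lambda_A * N_A0 / (lambda_B - lambda_A) * [exp(-lambda_A*t) - exp(-lambda_B*t)]
exp(-0.1657*22) = 0.02611096; exp(-0.0905*22) = 0.1365588
N_B = 0.1657 * 253849 / (0.0905 - 0.1657) * (0.02611096 - 0.1365588)
N_B = 61778

61778


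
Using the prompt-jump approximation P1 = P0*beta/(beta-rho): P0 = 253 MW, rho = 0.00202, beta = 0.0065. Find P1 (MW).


P1/P0 = beta / (beta - rho)
P1/P0 = 0.0065 / (0.0065 - 0.00202) = 1.450893
P1 = 253 * 1.450893 = 367.08 MW

367.08


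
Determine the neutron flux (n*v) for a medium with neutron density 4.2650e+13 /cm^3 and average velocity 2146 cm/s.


phi = n * v
phi = 4.2650e+13 * 2146
phi = 9.1527e+16 /cm^2/s

9.1527e+16


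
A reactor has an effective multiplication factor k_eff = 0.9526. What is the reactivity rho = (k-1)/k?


rho = (k_eff - 1) / k_eff
rho = (0.9526 - 1) / 0.9526
rho = -0.049759

-0.049759


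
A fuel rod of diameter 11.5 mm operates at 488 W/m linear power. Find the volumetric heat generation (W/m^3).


r = D / 2 / 1000 = 11.5 / 2 / 1000 = 0.00575 m
q''' = q' / (pi * r^2)
q''' = 488 / (pi * 0.00575^2)
q''' = 4.6982e+06 W/m^3

4.6982e+06


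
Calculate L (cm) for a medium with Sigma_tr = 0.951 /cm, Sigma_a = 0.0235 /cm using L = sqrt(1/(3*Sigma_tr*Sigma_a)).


D = 1 / (3 * Sigma_tr) = 1 / (3 * 0.951) = 0.3505082 cm
L = sqrt(D / Sigma_a)
L = sqrt(0.3505082 / 0.0235)
L = 3.8620 cm

3.8620


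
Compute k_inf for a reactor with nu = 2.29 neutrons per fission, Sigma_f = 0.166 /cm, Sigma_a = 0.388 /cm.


k_inf = nu * Sigma_f / Sigma_a
k_inf = 2.29 * 0.166 / 0.388
k_inf = 0.97974

0.97974


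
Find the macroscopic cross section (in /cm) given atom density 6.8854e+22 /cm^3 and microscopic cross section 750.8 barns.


Sigma = N * sigma_barns * 1e-24
Sigma = 6.8854e+22 * 750.8 * 1e-24
Sigma = 51.696 /cm

51.696


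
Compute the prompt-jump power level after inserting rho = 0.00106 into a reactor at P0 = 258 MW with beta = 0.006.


P1/P0 = beta / (beta - rho)
P1/P0 = 0.006 / (0.006 - 0.00106) = 1.214575
P1 = 258 * 1.214575 = 313.36 MW

313.36


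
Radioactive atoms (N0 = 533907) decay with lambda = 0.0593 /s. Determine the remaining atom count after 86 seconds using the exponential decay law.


N = N0 * exp(-lambda * t)
N = 533907 * exp(-0.0593 * 86)
N = 3255.7

3255.7


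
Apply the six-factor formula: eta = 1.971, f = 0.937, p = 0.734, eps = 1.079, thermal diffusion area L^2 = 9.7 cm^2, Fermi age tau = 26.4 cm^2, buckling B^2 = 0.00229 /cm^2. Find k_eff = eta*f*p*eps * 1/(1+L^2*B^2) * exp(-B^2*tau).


k_inf = eta*f*p*eps = 1.971*0.937*0.734*1.079 = 1.462661
P_TNL = 1/(1 + L^2*B^2) = 1/(1 + 9.7*0.00229) = 0.9782697
P_FNL = exp(-B^2*tau) = exp(-0.00229*26.4) = 0.9413352
k_eff = k_inf * P_TNL * P_FNL = 1.462661 * 0.9782697 * 0.9413352
k_eff = 1.3469

1.3469


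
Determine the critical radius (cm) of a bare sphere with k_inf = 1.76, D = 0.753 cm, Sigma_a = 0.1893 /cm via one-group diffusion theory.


L^2 = D / Sigma_a = 0.753 / 0.1893 = 3.977813 cm^2
B_m^2 = (k_inf - 1) / L^2 = (1.76 - 1) / 3.977813 = 0.1910598 /cm^2
For a bare sphere: B_g = pi/R, so R_c = pi / sqrt(B_m^2)
R_c = pi / sqrt(0.1910598) = 7.1873 cm

7.1873


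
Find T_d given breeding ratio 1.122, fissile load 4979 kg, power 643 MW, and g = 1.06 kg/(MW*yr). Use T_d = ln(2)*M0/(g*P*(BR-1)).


Breeding gain G = BR - 1 = 1.122 - 1 = 0.122
Fissile production rate = g * P * G = 1.06 * 643 * 0.122 = 83.15276 kg/yr
T_d = ln(2) * M0 / (g * P * G)
T_d = ln(2) * 4979 / 83.15276 = 41.504 yr

41.504


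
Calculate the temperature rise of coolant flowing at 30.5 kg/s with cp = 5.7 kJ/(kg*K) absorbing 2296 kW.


dT = Q / (m_dot * cp)
dT = 2296 / (30.5 * 5.7)
dT = 13.207 C

13.207


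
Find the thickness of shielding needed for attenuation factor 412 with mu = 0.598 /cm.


x = ln(factor) / mu
x = ln(412) / 0.598
x = 10.069 cm

10.069


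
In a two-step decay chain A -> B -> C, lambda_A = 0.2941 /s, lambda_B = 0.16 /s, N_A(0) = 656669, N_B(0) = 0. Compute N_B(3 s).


N_B(t) = lambda_A * N_A0 / (lambda_B - lambda_A) * [exp(-lambda_A*t) - exp(-lambda_B*t)]
exp(-0.2941*3) = 0.4138300; exp(-0.16*3) = 0.6187834
N_B = 0.2941 * 656669 / (0.16 - 0.2941) * (0.4138300 - 0.6187834)
N_B = 295167

295167


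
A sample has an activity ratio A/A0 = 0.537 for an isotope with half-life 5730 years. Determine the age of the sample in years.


lambda = ln(2) / t_half = ln(2) / 5730 = 1.209681e-04 /yr
t = -ln(A/A0) / lambda
t = -ln(0.537) / 1.209681e-04
t = 5139.8 yr

5139.8


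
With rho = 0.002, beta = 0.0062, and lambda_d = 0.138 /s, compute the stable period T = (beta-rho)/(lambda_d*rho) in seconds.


T = (beta - rho) / (lambda_d * rho)
T = (0.0062 - 0.002) / (0.138 * 0.002)
T = 15.217 s

15.217


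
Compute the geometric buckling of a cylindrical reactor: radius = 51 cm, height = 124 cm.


B^2 = (2.405/R)^2 + (pi/H)^2
B^2 = (2.405/51)^2 + (pi/124)^2
B^2 = 0.0028657 /cm^2

0.0028657


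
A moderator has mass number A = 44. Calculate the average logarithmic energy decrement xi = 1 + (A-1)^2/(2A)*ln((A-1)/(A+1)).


xi = 1 + (A-1)^2/(2A) * ln((A-1)/(A+1))
xi = 1 + (44-1)^2/(2*44) * ln((44-1)/(44 +1))
xi = 0.044774

0.044774


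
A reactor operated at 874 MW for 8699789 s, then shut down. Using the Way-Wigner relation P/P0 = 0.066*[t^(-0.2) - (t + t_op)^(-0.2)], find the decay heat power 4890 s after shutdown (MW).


P/P0 = 0.066 * [t^(-0.2) - (t + t_op)^(-0.2)]
P/P0 = 0.066 * [4890^(-0.2) - (4890 + 8699789)^(-0.2)]
P/P0 = 0.066 * [0.1828682 - 0.04093073] = 0.009367873
P = 874 * 0.009367873 = 8.1875 MW

8.1875


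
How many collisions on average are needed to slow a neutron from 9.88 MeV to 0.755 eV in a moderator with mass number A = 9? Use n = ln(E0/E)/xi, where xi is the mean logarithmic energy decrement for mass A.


xi = 1 + (A-1)^2/(2A)*ln((A-1)/(A+1)) = 0.2066007 (for A = 9)
n = ln(E0/E) / xi
n = ln(9.88e6 / 0.755) / 0.2066007
n = ln(1.308609e+07) / 0.2066007 = 79.318

79.318


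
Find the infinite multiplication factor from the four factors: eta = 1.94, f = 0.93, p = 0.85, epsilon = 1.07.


k_inf = eta * f * p * epsilon
k_inf = 1.94 * 0.93 * 0.85 * 1.07
k_inf = 1.6409

1.6409


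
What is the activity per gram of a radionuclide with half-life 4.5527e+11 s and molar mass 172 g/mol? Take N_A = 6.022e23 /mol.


lambda = ln(2) / t_half = ln(2) / 4.5527e+11 = 1.522497e-12 /s
SA = lambda * N_A / M
SA = 1.522497e-12 * 6.022e23 / 172
SA = 5.3305e+09 Bq/g

5.3305e+09


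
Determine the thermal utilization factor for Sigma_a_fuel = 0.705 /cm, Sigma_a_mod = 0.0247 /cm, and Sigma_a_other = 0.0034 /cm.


f = Sigma_a_fuel / (Sigma_a_fuel + Sigma_a_mod + Sigma_a_other)
f = 0.705 / (0.705 + 0.0247 + 0.0034)
f = 0.96167

0.96167


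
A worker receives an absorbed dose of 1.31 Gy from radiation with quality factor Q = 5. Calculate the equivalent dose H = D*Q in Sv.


H = D * Q
H = 1.31 * 5
H = 6.5500 Sv

6.5500


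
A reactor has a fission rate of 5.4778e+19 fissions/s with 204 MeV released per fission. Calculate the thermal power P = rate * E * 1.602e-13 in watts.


P = fission_rate * E_MeV * 1.602e-13
P = 5.4778e+19 * 204 * 1.602e-13
P = 1.7902e+09 W

1.7902e+09


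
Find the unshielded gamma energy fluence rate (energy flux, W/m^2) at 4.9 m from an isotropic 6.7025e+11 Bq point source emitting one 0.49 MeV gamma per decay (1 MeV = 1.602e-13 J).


psi = A * E * 1.602e-13 / (4*pi*r^2)
psi = 6.7025e+11 * 0.49 * 1.602e-13 / (4*pi*4.9^2)
psi = 1.7438e-04 W/m^2

1.7438e-04


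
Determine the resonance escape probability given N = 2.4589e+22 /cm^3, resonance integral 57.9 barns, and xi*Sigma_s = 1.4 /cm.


p = exp(-N * I * 1e-24 / (xi*Sigma_s))
p = exp(-2.4589e+22 * 57.9 * 1e-24 / 1.4)
p = 0.36170

0.36170


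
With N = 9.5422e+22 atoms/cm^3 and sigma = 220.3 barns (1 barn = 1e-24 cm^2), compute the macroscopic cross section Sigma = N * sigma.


Sigma = N * sigma_barns * 1e-24
Sigma = 9.5422e+22 * 220.3 * 1e-24
Sigma = 21.021 /cm

21.021


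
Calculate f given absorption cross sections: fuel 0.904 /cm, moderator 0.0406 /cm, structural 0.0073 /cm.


f = Sigma_a_fuel / (Sigma_a_fuel + Sigma_a_mod + Sigma_a_other)
f = 0.904 / (0.904 + 0.0406 + 0.0073)
f = 0.94968

0.94968


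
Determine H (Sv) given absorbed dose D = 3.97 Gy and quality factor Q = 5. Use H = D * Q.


H = D * Q
H = 3.97 * 5
H = 19.850 Sv

19.850


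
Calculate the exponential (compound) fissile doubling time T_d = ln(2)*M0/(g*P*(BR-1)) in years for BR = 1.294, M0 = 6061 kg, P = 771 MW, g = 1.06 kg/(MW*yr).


Breeding gain G = BR - 1 = 1.294 - 1 = 0.294
Fissile production rate = g * P * G = 1.06 * 771 * 0.294 = 240.27444 kg/yr
T_d = ln(2) * M0 / (g * P * G)
T_d = ln(2) * 6061 / 240.27444 = 17.485 yr

17.485


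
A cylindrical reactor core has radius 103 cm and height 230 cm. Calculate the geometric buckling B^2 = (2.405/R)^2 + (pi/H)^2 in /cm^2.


B^2 = (2.405/R)^2 + (pi/H)^2
B^2 = (2.405/103)^2 + (pi/230)^2
B^2 = 7.3177e-04 /cm^2

7.3177e-04


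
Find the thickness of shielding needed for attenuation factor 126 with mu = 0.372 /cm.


x = ln(factor) / mu
x = ln(126) / 0.372
x = 13.001 cm

13.001


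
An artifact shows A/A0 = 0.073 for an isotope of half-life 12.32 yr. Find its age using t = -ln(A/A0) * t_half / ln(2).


lambda = ln(2) / t_half = ln(2) / 12.32 = 0.05626195 /yr
t = -ln(A/A0) / lambda
t = -ln(0.073) / 0.05626195
t = 46.520 yr

46.520


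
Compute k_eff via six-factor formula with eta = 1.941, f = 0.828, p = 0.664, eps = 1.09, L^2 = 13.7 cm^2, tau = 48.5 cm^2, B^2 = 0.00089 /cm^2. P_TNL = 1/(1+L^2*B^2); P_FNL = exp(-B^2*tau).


k_inf = eta*f*p*eps = 1.941*0.828*0.664*1.09 = 1.163189
P_TNL = 1/(1 + L^2*B^2) = 1/(1 + 13.7*0.00089) = 0.9879539
P_FNL = exp(-B^2*tau) = exp(-0.00089*48.5) = 0.9577533
k_eff = k_inf * P_TNL * P_FNL = 1.163189 * 0.9879539 * 0.9577533
k_eff = 1.1006

1.1006


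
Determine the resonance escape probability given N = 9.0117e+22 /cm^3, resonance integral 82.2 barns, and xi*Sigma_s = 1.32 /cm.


p = exp(-N * I * 1e-24 / (xi*Sigma_s))
p = exp(-9.0117e+22 * 82.2 * 1e-24 / 1.32)
p = 0.0036544

0.0036544


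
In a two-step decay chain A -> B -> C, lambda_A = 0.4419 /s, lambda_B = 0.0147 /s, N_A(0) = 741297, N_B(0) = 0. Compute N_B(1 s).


N_B(t) = lambda_A * N_A0 / (lambda_B - lambda_A) * [exp(-lambda_A*t) - exp(-lambda_B*t)]
exp(-0.4419*1) = 0.6428139; exp(-0.0147*1) = 0.9854075
N_B = 0.4419 * 741297 / (0.0147 - 0.4419) * (0.6428139 - 0.9854075)
N_B = 262703

262703


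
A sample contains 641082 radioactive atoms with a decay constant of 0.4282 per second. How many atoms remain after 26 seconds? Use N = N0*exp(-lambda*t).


N = N0 * exp(-lambda * t)
N = 641082 * exp(-0.4282 * 26)
N = 9.3719

9.3719


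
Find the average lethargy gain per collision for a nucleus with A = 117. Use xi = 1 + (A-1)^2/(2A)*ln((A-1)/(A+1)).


xi = 1 + (A-1)^2/(2A) * ln((A-1)/(A+1))
xi = 1 + (117-1)^2/(2*117) * ln((117-1)/(117 +1))
xi = 0.016997

0.016997


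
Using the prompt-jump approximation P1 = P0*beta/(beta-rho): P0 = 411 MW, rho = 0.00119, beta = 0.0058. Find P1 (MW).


P1/P0 = beta / (beta - rho)
P1/P0 = 0.0058 / (0.0058 - 0.00119) = 1.258134
P1 = 411 * 1.258134 = 517.09 MW

517.09


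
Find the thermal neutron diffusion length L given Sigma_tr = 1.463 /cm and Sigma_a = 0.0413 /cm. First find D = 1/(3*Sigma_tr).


D = 1 / (3 * Sigma_tr) = 1 / (3 * 1.463) = 0.2278423 cm
L = sqrt(D / Sigma_a)
L = sqrt(0.2278423 / 0.0413)
L = 2.3488 cm

2.3488


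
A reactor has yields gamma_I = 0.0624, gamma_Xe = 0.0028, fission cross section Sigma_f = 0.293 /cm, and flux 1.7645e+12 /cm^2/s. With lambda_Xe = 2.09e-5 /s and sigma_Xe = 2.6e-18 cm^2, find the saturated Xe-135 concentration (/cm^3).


Xe_eq = (gamma_I + gamma_Xe) * Sigma_f * phi / (lambda_Xe + sigma_Xe * phi)
Numerator = (0.0624 + 0.0028) * 0.293 * 1.7645e+12 = 3.370830e+10
Denominator = 2.09e-5 + 2.6e-18 * 1.7645e+12 = 2.548770e-05
Xe_eq = 3.370830e+10 / 2.548770e-05 = 1.3225e+15 /cm^3

1.3225e+15


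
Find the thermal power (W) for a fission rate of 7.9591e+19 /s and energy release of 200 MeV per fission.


P = fission_rate * E_MeV * 1.602e-13
P = 7.9591e+19 * 200 * 1.602e-13
P = 2.5501e+09 W

2.5501e+09


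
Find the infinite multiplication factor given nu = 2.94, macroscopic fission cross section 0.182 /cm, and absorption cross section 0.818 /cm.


k_inf = nu * Sigma_f / Sigma_a
k_inf = 2.94 * 0.182 / 0.818
k_inf = 0.65413

0.65413


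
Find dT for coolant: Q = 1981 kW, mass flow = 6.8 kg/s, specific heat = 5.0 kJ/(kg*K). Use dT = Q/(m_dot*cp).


dT = Q / (m_dot * cp)
dT = 1981 / (6.8 * 5.0)
dT = 58.265 C

58.265


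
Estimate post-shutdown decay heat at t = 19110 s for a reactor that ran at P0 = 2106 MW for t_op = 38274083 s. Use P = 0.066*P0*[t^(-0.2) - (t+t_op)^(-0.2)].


P/P0 = 0.066 * [t^(-0.2) - (t + t_op)^(-0.2)]
P/P0 = 0.066 * [19110^(-0.2) - (19110 + 38274083)^(-0.2)]
P/P0 = 0.066 * [0.1392348 - 0.03043517] = 0.007180776
P = 2106 * 0.007180776 = 15.123 MW

15.123


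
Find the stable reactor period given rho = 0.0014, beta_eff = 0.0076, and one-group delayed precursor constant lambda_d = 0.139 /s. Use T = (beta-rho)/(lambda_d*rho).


T = (beta - rho) / (lambda_d * rho)
T = (0.0076 - 0.0014) / (0.139 * 0.0014)
T = 31.860 s

31.860


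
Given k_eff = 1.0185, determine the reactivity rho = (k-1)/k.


rho = (k_eff - 1) / k_eff
rho = (1.0185 - 1) / 1.0185
rho = 0.018164

0.018164


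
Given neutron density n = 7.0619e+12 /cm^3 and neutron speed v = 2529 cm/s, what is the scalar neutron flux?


phi = n * v
phi = 7.0619e+12 * 2529
phi = 1.7860e+16 /cm^2/s

1.7860e+16


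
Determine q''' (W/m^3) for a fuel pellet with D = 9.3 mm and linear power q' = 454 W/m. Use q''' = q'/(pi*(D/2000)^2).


r = D / 2 / 1000 = 9.3 / 2 / 1000 = 0.00465 m
q''' = q' / (pi * r^2)
q''' = 454 / (pi * 0.00465^2)
q''' = 6.6834e+06 W/m^3

6.6834e+06


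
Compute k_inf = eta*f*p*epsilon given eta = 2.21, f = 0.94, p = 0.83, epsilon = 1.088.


k_inf = eta * f * p * epsilon
k_inf = 2.21 * 0.94 * 0.83 * 1.088
k_inf = 1.8760

1.8760


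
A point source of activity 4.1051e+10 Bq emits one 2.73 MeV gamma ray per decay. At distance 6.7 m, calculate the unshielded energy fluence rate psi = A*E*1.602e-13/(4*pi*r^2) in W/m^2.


psi = A * E * 1.602e-13 / (4*pi*r^2)
psi = 4.1051e+10 * 2.73 * 1.602e-13 / (4*pi*6.7^2)
psi = 3.1827e-05 W/m^2

3.1827e-05


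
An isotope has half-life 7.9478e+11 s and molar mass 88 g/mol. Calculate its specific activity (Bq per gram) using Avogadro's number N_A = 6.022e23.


lambda = ln(2) / t_half = ln(2) / 7.9478e+11 = 8.721246e-13 /s
SA = lambda * N_A / M
SA = 8.721246e-13 * 6.022e23 / 88
SA = 5.9681e+09 Bq/g

5.9681e+09


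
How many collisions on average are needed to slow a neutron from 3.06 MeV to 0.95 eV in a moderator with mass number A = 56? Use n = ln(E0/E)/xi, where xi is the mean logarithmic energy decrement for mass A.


xi = 1 + (A-1)^2/(2A)*ln((A-1)/(A+1)) = 0.03529286 (for A = 56)
n = ln(E0/E) / xi
n = ln(3.06e6 / 0.95) / 0.03529286
n = ln(3.221053e+06) / 0.03529286 = 424.60

424.60


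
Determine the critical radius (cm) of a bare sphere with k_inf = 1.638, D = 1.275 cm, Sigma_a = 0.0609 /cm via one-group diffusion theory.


L^2 = D / Sigma_a = 1.275 / 0.0609 = 20.93596 cm^2
B_m^2 = (k_inf - 1) / L^2 = (1.638 - 1) / 20.93596 = 0.03047388 /cm^2
For a bare sphere: B_g = pi/R, so R_c = pi / sqrt(B_m^2)
R_c = pi / sqrt(0.03047388) = 17.996 cm

17.996


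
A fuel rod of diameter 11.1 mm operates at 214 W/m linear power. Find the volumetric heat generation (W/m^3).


r = D / 2 / 1000 = 11.1 / 2 / 1000 = 0.00555 m
q''' = q' / (pi * r^2)
q''' = 214 / (pi * 0.00555^2)
q''' = 2.2115e+06 W/m^3

2.2115e+06


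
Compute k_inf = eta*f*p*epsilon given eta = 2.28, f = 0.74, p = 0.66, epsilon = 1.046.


k_inf = eta * f * p * epsilon
k_inf = 2.28 * 0.74 * 0.66 * 1.046
k_inf = 1.1648

1.1648


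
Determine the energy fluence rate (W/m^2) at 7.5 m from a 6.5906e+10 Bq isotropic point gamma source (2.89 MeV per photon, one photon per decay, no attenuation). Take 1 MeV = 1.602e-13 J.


psi = A * E * 1.602e-13 / (4*pi*r^2)
psi = 6.5906e+10 * 2.89 * 1.602e-13 / (4*pi*7.5^2)
psi = 4.3167e-05 W/m^2

4.3167e-05


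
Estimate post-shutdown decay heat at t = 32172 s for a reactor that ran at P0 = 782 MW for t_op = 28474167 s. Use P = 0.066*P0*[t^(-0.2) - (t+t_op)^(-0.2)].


P/P0 = 0.066 * [t^(-0.2) - (t + t_op)^(-0.2)]
P/P0 = 0.066 * [32172^(-0.2) - (32172 + 28474167)^(-0.2)]
P/P0 = 0.066 * [0.1254597 - 0.03228581] = 0.006149477
P = 782 * 0.006149477 = 4.8089 MW

4.8089


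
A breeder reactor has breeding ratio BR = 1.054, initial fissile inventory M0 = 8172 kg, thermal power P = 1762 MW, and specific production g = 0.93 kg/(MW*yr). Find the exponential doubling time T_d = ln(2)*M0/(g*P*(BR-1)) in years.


Breeding gain G = BR - 1 = 1.054 - 1 = 0.054
Fissile production rate = g * P * G = 0.93 * 1762 * 0.054 = 88.48764 kg/yr
T_d = ln(2) * M0 / (g * P * G)
T_d = ln(2) * 8172 / 88.48764 = 64.013 yr

64.013


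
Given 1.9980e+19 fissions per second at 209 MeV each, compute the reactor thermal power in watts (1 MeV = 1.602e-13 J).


P = fission_rate * E_MeV * 1.602e-13
P = 1.9980e+19 * 209 * 1.602e-13
P = 6.6897e+08 W

6.6897e+08


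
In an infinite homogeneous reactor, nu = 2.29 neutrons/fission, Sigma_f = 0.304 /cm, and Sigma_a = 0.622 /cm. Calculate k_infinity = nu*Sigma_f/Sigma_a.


k_inf = nu * Sigma_f / Sigma_a
k_inf = 2.29 * 0.304 / 0.622
k_inf = 1.1192

1.1192


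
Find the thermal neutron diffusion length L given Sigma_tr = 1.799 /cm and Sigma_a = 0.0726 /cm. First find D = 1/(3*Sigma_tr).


D = 1 / (3 * Sigma_tr) = 1 / (3 * 1.799) = 0.1852881 cm
L = sqrt(D / Sigma_a)
L = sqrt(0.1852881 / 0.0726)
L = 1.5976 cm

1.5976


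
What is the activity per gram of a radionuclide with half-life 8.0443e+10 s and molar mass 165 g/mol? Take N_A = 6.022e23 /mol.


lambda = ln(2) / t_half = ln(2) / 8.0443e+10 = 8.616625e-12 /s
SA = lambda * N_A / M
SA = 8.616625e-12 * 6.022e23 / 165
SA = 3.1448e+10 Bq/g

3.1448e+10


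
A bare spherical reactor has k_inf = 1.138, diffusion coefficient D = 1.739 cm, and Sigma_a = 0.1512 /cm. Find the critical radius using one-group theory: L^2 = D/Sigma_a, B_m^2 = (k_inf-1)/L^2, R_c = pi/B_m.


L^2 = D / Sigma_a = 1.739 / 0.1512 = 11.50132 cm^2
B_m^2 = (k_inf - 1) / L^2 = (1.138 - 1) / 11.50132 = 0.01199862 /cm^2
For a bare sphere: B_g = pi/R, so R_c = pi / sqrt(B_m^2)
R_c = pi / sqrt(0.01199862) = 28.680 cm

28.680


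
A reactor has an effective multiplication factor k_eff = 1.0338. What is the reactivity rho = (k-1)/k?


rho = (k_eff - 1) / k_eff
rho = (1.0338 - 1) / 1.0338
rho = 0.032695

0.032695


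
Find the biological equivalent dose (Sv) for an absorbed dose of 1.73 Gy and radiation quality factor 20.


H = D * Q
H = 1.73 * 20
H = 34.600 Sv

34.600


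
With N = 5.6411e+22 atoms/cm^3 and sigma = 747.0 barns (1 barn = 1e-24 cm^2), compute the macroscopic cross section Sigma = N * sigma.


Sigma = N * sigma_barns * 1e-24
Sigma = 5.6411e+22 * 747.0 * 1e-24
Sigma = 42.139 /cm

42.139


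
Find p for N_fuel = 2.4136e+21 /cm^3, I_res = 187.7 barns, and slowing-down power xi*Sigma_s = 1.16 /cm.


p = exp(-N * I * 1e-24 / (xi*Sigma_s))
p = exp(-2.4136e+21 * 187.7 * 1e-24 / 1.16)
p = 0.67669

0.67669


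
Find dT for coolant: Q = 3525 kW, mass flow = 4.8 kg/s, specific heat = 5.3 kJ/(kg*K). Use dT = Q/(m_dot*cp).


dT = Q / (m_dot * cp)
dT = 3525 / (4.8 * 5.3)
dT = 138.56 C

138.56


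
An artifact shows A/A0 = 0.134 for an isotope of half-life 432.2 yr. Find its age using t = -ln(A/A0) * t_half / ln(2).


lambda = ln(2) / t_half = ln(2) / 432.2 = 0.001603765 /yr
t = -ln(A/A0) / lambda
t = -ln(0.134) / 0.001603765
t = 1253.2 yr

1253.2


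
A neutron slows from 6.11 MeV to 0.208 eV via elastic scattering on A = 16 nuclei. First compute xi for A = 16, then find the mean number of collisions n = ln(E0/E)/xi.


xi = 1 + (A-1)^2/(2A)*ln((A-1)/(A+1)) = 0.1199467 (for A = 16)
n = ln(E0/E) / xi
n = ln(6.11e6 / 0.208) / 0.1199467
n = ln(2.937500e+07) / 0.1199467 = 143.36

143.36


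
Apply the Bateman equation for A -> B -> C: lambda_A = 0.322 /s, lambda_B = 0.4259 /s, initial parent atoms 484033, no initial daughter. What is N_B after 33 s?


N_B(t) = lambda_A * N_A0 / (lambda_B - lambda_A) * [exp(-lambda_A*t) - exp(-lambda_B*t)]
exp(-0.322*33) = 2.427654e-05; exp(-0.4259*33) = 7.872657e-07
N_B = 0.322 * 484033 / (0.4259 - 0.322) * (2.427654e-05 - 7.872657e-07)
N_B = 35.236

35.236


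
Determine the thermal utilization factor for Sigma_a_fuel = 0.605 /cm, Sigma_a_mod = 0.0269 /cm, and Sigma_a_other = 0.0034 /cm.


f = Sigma_a_fuel / (Sigma_a_fuel + Sigma_a_mod + Sigma_a_other)
f = 0.605 / (0.605 + 0.0269 + 0.0034)
f = 0.95231

0.95231


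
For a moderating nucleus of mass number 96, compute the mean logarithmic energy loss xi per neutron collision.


xi = 1 + (A-1)^2/(2A) * ln((A-1)/(A+1))
xi = 1 + (96-1)^2/(2*96) * ln((96-1)/(96 +1))
xi = 0.020689

0.020689


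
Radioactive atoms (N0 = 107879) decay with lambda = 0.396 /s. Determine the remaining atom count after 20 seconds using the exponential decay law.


N = N0 * exp(-lambda * t)
N = 107879 * exp(-0.396 * 20)
N = 39.203

39.203


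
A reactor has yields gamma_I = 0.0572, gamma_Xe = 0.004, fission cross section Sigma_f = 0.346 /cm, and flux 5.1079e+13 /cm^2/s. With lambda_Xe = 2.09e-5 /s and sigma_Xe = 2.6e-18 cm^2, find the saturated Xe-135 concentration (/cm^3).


Xe_eq = (gamma_I + gamma_Xe) * Sigma_f * phi / (lambda_Xe + sigma_Xe * phi)
Numerator = (0.0572 + 0.004) * 0.346 * 5.1079e+13 = 1.081608e+12
Denominator = 2.09e-5 + 2.6e-18 * 5.1079e+13 = 1.537054e-04
Xe_eq = 1.081608e+12 / 1.537054e-04 = 7.0369e+15 /cm^3

7.0369e+15


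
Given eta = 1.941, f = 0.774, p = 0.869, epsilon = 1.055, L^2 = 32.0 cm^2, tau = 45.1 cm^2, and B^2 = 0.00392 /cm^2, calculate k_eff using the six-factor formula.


k_inf = eta*f*p*eps = 1.941*0.774*0.869*1.055 = 1.377332
P_TNL = 1/(1 + L^2*B^2) = 1/(1 + 32.0*0.00392) = 0.8885414
P_FNL = exp(-B^2*tau) = exp(-0.00392*45.1) = 0.8379541
k_eff = k_inf * P_TNL * P_FNL = 1.377332 * 0.8885414 * 0.8379541
k_eff = 1.0255

1.0255


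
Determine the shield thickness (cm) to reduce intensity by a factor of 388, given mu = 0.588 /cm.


x = ln(factor) / mu
x = ln(388) / 0.588
x = 10.138 cm

10.138


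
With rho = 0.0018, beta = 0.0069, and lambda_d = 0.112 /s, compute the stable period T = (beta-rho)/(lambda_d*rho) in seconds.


T = (beta - rho) / (lambda_d * rho)
T = (0.0069 - 0.0018) / (0.112 * 0.0018)
T = 25.298 s

25.298


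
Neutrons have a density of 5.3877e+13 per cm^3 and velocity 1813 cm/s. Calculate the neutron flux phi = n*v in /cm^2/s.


phi = n * v
phi = 5.3877e+13 * 1813
phi = 9.7679e+16 /cm^2/s

9.7679e+16


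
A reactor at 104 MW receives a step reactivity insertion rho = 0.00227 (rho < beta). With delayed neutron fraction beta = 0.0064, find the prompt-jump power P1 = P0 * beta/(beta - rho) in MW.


P1/P0 = beta / (beta - rho)
P1/P0 = 0.0064 / (0.0064 - 0.00227) = 1.549637
P1 = 104 * 1.549637 = 161.16 MW

161.16


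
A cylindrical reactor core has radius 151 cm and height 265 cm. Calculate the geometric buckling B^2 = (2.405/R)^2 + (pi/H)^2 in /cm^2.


B^2 = (2.405/R)^2 + (pi/H)^2
B^2 = (2.405/151)^2 + (pi/265)^2
B^2 = 3.9422e-04 /cm^2

3.9422e-04
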